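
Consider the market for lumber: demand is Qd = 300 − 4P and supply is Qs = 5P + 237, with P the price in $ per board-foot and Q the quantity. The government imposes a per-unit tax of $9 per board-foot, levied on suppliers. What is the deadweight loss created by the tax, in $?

Without the tax, 300 − 4P = 5P + 237 gives 9P = 63, so P* = $7 and Q* = 272.
With the tax collected from suppliers, supply shifts: Qs = 5(P − 9) + 237.
Solving gives Q = 252 with buyers paying $12 and suppliers receiving $3 (the $9 wedge).
Quantity falls by |ΔQ| = |272 − 252| = 20.
DWL = ½ · t · |ΔQ| = ½ · 9 · 20 = $90.

Deadweight loss = $90.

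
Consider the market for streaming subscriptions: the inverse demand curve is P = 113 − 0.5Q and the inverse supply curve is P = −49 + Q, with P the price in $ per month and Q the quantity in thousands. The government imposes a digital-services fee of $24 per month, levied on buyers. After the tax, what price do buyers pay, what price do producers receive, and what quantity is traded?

Buyers pay $67; producers receive $43; quantity = 92.

Inverting to Q(P) form: Qd = 226 − 2P; Qs = P + 49.
Before the tax: set 226 − 2P = P + 49 → P* = $59, Q* = 108.
With the tax collected from buyers, demand (in seller-price terms) shifts: Qd = 226 − 2(P + 24).
New equilibrium: buyers pay $67, producers receive $43, Q = 92. (Wedge: Pb − Ps = 24.)
The less price-elastic side of the market bears the larger share of a per-unit tax.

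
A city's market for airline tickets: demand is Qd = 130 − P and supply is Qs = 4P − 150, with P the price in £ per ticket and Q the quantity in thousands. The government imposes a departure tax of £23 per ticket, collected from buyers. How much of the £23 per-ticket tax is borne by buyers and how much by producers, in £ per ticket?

Buyers bear £18.4 per ticket; producers bear £4.6 per ticket.

Before the tax: set 130 − P = 4P − 150 → P* = £56, Q* = 74.
With the tax collected from buyers, demand (in seller-price terms) shifts: Qd = 130 − (P + 23).
New equilibrium: buyers pay £74.4, producers receive £51.4, Q = 55.6. (Wedge: Pb − Ps = 23.)
Burden on buyers: £18.4; on producers: £4.6. (They sum to £23.)
The less price-elastic side of the market bears the larger share of a per-unit tax.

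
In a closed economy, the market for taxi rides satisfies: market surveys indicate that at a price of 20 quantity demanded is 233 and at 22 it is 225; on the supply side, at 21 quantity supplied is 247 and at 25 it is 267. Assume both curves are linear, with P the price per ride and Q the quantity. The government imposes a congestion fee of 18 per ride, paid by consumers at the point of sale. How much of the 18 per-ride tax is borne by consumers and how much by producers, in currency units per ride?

Demand slope: (225 − 233)/(22 − 20) = -4, so Qd = 313 − 4P.
Supply slope: (267 − 247)/(25 − 21) = 5, so Qs = 5P + 142.
Without the tax, 313 − 4P = 5P + 142 gives 9P = 171, so P* = 19 and Q* = 237.
With the tax collected from consumers, demand (in seller-price terms) shifts: Qd = 313 − 4(P + 18).
Solving gives Q = 197 with consumers paying 29 and producers receiving 11 (the 18 wedge).
Burden on consumers: 10; on producers: 8. (They sum to 18.)

Consumers bear 10 per ride; producers bear 8 per ride.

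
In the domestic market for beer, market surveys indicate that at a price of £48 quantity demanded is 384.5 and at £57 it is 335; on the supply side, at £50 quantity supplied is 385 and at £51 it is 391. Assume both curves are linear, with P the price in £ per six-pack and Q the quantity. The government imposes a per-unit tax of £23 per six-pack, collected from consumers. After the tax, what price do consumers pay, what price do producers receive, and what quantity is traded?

Consumers pay £61; producers receive £38; quantity = 313.

Demand slope: (335 − 384.5)/(57 − 48) = -5.5, so Qd = 648.5 − 5.5P.
Supply slope: (391 − 385)/(51 − 50) = 6, so Qs = 6P + 85.
Before the tax: set 648.5 − 5.5P = 6P + 85 → P* = £49, Q* = 379.
With the tax collected from consumers, demand (in seller-price terms) shifts: Qd = 648.5 − 5.5(P + 23).
New equilibrium: consumers pay £61, producers receive £38, Q = 313. (Wedge: Pb − Ps = 23.)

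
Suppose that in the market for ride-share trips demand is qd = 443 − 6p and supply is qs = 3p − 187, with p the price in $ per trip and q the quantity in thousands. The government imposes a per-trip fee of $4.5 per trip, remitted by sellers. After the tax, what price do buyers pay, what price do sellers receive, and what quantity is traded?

Before the tax: set 443 − 6p = 3p − 187 → p* = $70, q* = 23.
With the tax collected from sellers, supply shifts: qs = 3(p − 4.5) − 187.
New equilibrium: buyers pay $71.5, sellers receive $67, q = 14. (Wedge: pb − ps = 4.5.)

Buyers pay $71.5; sellers receive $67; quantity = 14.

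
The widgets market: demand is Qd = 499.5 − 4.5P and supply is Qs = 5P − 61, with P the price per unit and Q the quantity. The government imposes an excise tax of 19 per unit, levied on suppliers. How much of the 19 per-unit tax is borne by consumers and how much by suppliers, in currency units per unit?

Without the tax, 499.5 − 4.5P = 5P − 61 gives 9.5P = 560.5, so P* = 59 and Q* = 234.
With the tax collected from suppliers, supply shifts: Qs = 5(P − 19) − 61.
New equilibrium: consumers pay 69, suppliers receive 50, Q = 189. (Wedge: Pb − Ps = 19.)
Burden on consumers: 10; on suppliers: 9. (They sum to 19.)

Consumers bear 10 per unit; suppliers bear 9 per unit.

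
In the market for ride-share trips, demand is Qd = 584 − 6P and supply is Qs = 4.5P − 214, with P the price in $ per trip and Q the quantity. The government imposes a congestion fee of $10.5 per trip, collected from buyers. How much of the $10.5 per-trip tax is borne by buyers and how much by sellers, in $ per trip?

Buyers bear $4.5 per trip; sellers bear $6 per trip.

Without the tax, 584 − 6P = 4.5P − 214 gives 10.5P = 798, so P* = $76 and Q* = 128.
With the tax collected from buyers, demand (in seller-price terms) shifts: Qd = 584 − 6(P + 10.5).
New equilibrium: buyers pay $80.5, sellers receive $70, Q = 101. (Wedge: Pb − Ps = 10.5.)
Burden on buyers: $4.5; on sellers: $6. (They sum to $10.5.)
The less price-elastic side of the market bears the larger share of a per-unit tax.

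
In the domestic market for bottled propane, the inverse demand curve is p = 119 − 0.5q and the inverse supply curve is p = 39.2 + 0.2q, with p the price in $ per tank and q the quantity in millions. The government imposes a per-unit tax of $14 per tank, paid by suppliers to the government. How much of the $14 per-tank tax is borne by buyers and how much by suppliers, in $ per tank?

Inverting to q(p) form: qd = 238 − 2p; qs = 5p − 196.
Without the tax, 238 − 2p = 5p − 196 gives 7p = 434, so p* = $62 and q* = 114.
With the tax collected from suppliers, supply shifts: qs = 5(p − 14) − 196.
New equilibrium: buyers pay $72, suppliers receive $58, q = 94. (Wedge: pb − ps = 14.)
Burden on buyers: $10; on suppliers: $4. (They sum to $14.)
The less price-elastic side of the market bears the larger share of a per-unit tax.

Buyers bear $10 per tank; suppliers bear $4 per tank.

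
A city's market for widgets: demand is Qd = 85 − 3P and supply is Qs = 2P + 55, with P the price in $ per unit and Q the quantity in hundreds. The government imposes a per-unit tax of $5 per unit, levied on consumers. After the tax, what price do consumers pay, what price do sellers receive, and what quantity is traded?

Without the tax, 85 − 3P = 2P + 55 gives 5P = 30, so P* = $6 and Q* = 67.
With the tax collected from consumers, demand (in seller-price terms) shifts: Qd = 85 − 3(P + 5).
Solving gives Q = 61 with consumers paying $8 and sellers receiving $3 (the $5 wedge).

Consumers pay $8; sellers receive $3; quantity = 61.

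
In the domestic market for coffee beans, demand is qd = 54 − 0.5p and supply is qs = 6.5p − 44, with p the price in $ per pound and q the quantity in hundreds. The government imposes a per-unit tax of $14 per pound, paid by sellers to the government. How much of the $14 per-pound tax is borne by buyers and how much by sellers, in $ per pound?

Buyers bear $13 per pound; sellers bear $1 per pound.

Without the tax, 54 − 0.5p = 6.5p − 44 gives 7p = 98, so p* = $14 and q* = 47.
With the tax collected from sellers, supply shifts: qs = 6.5(p − 14) − 44.
New equilibrium: buyers pay $27, sellers receive $13, q = 40.5. (Wedge: pb − ps = 14.)
Burden on buyers: $13; on sellers: $1. (They sum to $14.)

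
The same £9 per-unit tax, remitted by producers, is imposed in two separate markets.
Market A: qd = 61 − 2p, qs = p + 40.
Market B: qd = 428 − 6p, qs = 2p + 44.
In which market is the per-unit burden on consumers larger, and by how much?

Market A: pre-tax p* = £7, q* = 47; post-tax q = 41; per-unit burden on consumers = £3.
Market B: pre-tax p* = £48, q* = 140; post-tax q = 126.5; per-unit burden on consumers = £2.25.
Difference: £3 vs £2.25 → market A is larger by £0.75.

Market A, by £0.75.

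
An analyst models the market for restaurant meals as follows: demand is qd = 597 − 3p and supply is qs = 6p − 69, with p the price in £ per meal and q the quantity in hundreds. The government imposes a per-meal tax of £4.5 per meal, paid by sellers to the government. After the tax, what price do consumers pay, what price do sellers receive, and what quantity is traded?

Before the tax: set 597 − 3p = 6p − 69 → p* = £74, q* = 375.
With the tax collected from sellers, supply shifts: qs = 6(p − 4.5) − 69.
New equilibrium: consumers pay £77, sellers receive £72.5, q = 366. (Wedge: pb − ps = 4.5.)

Consumers pay £77; sellers receive £72.5; quantity = 366.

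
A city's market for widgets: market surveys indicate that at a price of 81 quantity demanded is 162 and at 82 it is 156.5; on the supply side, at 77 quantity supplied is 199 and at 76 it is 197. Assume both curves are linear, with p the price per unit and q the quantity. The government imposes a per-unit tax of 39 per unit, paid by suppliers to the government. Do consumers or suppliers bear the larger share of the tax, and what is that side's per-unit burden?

Demand slope: (156.5 − 162)/(82 − 81) = -5.5, so qd = 607.5 − 5.5p.
Supply slope: (197 − 199)/(76 − 77) = 2, so qs = 2p + 45.
Before the tax: set 607.5 − 5.5p = 2p + 45 → p* = 75, q* = 195.
With the tax collected from suppliers, supply shifts: qs = 2(p − 39) + 45.
New equilibrium: consumers pay 85.4, suppliers receive 46.4, q = 137.8. (Wedge: pb − ps = 39.)
Per-unit burden: consumers 10.4, suppliers 28.6.
Suppliers take the larger share because supply is less price-elastic here (demand slope 5.5 vs supply slope 2).
The less price-elastic side of the market bears the larger share of a per-unit tax.

Suppliers bear the larger share: 28.6 per unit.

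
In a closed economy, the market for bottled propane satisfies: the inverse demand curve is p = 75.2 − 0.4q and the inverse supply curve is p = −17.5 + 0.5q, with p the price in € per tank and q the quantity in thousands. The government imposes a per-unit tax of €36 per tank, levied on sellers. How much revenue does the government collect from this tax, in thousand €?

Inverting to q(p) form: qd = 188 − 2.5p; qs = 2p + 35.
Without the tax, 188 − 2.5p = 2p + 35 gives 4.5p = 153, so p* = €34 and q* = 103.
With the tax collected from sellers, supply shifts: qs = 2(p − 36) + 35.
Solving gives q = 63 with consumers paying €50 and sellers receiving €14 (the €36 wedge).
Revenue = t · Q = 36 · 63 = €2268.

Tax revenue = €2268 thousand.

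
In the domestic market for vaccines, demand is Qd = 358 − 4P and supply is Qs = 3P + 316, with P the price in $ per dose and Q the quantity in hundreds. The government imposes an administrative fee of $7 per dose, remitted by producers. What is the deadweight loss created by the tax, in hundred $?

Deadweight loss = $42 hundred.

Before the tax: set 358 − 4P = 3P + 316 → P* = $6, Q* = 334.
With the tax collected from producers, supply shifts: Qs = 3(P − 7) + 316.
Solving gives Q = 322 with consumers paying $9 and producers receiving $2 (the $7 wedge).
Quantity falls by |ΔQ| = |334 − 322| = 12.
DWL = ½ · t · |ΔQ| = ½ · 7 · 12 = $42.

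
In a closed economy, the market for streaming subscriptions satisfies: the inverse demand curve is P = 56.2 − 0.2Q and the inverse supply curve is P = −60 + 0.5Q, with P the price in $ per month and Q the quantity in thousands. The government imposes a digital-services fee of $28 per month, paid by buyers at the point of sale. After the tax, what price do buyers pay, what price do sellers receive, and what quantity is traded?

Buyers pay $31; sellers receive $3; quantity = 126.

Inverting to Q(P) form: Qd = 281 − 5P; Qs = 2P + 120.
Before the tax: set 281 − 5P = 2P + 120 → P* = $23, Q* = 166.
With the tax collected from buyers, demand (in seller-price terms) shifts: Qd = 281 − 5(P + 28).
Solving gives Q = 126 with buyers paying $31 and sellers receiving $3 (the $28 wedge).
The less price-elastic side of the market bears the larger share of a per-unit tax.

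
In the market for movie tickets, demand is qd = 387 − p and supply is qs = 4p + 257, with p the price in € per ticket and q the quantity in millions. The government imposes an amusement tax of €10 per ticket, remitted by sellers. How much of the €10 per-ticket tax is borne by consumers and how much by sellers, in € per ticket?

Before the tax: set 387 − p = 4p + 257 → p* = €26, q* = 361.
With the tax collected from sellers, supply shifts: qs = 4(p − 10) + 257.
New equilibrium: consumers pay €34, sellers receive €24, q = 353. (Wedge: pb − ps = 10.)
Burden on consumers: €8; on sellers: €2. (They sum to €10.)

Consumers bear €8 per ticket; sellers bear €2 per ticket.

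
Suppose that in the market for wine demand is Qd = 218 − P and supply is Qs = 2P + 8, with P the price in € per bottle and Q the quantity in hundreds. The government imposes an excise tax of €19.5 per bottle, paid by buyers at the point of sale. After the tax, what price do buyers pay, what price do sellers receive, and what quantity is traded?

Without the tax, 218 − P = 2P + 8 gives 3P = 210, so P* = €70 and Q* = 148.
With the tax collected from buyers, demand (in seller-price terms) shifts: Qd = 218 − (P + 19.5).
New equilibrium: buyers pay €83, sellers receive €63.5, Q = 135. (Wedge: Pb − Ps = 19.5.)

Buyers pay €83; sellers receive €63.5; quantity = 135.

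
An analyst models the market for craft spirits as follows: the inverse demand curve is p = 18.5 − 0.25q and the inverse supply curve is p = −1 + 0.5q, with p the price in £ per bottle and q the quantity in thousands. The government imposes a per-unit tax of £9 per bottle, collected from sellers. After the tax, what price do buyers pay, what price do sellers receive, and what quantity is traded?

Inverting to q(p) form: qd = 74 − 4p; qs = 2p + 2.
Before the tax: set 74 − 4p = 2p + 2 → p* = £12, q* = 26.
With the tax collected from sellers, supply shifts: qs = 2(p − 9) + 2.
New equilibrium: buyers pay £15, sellers receive £6, q = 14. (Wedge: pb − ps = 9.)

Buyers pay £15; sellers receive £6; quantity = 14.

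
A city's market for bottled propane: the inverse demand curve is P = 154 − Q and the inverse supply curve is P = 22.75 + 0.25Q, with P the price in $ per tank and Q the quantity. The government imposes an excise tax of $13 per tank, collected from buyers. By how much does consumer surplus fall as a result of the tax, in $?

Inverting to Q(P) form: Qd = 154 − P; Qs = 4P − 91.
Before the tax: set 154 − P = 4P − 91 → P* = $49, Q* = 105.
With the tax collected from buyers, demand (in seller-price terms) shifts: Qd = 154 − (P + 13).
New equilibrium: buyers pay $59.4, producers receive $46.4, Q = 94.6. (Wedge: Pb − Ps = 13.)
ΔCS is the trapezoid between Q = 94.6 and Q = 105 of height $10.4: ½ · (105 + 94.6) · 10.4 = $1037.92.

Consumer surplus falls by $1037.92.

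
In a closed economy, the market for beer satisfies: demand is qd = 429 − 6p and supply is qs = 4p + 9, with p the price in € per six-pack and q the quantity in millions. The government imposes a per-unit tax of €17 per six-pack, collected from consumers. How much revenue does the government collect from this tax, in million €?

Before the tax: set 429 − 6p = 4p + 9 → p* = €42, q* = 177.
With the tax collected from consumers, demand (in seller-price terms) shifts: qd = 429 − 6(p + 17).
New equilibrium: consumers pay €48.8, sellers receive €31.8, q = 136.2. (Wedge: pb − ps = 17.)
Revenue = t · Q = 17 · 136.2 = €2315.4.

Tax revenue = €2315.4 million.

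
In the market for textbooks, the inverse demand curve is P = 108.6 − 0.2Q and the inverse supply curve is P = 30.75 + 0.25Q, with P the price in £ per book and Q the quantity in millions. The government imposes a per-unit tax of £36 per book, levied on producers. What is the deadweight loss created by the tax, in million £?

Inverting to Q(P) form: Qd = 543 − 5P; Qs = 4P − 123.
Before the tax: set 543 − 5P = 4P − 123 → P* = £74, Q* = 173.
With the tax collected from producers, supply shifts: Qs = 4(P − 36) − 123.
New equilibrium: buyers pay £90, producers receive £54, Q = 93. (Wedge: Pb − Ps = 36.)
Quantity falls by |ΔQ| = |173 − 93| = 80.
DWL = ½ · t · |ΔQ| = ½ · 36 · 80 = £1440.

Deadweight loss = £1440 million.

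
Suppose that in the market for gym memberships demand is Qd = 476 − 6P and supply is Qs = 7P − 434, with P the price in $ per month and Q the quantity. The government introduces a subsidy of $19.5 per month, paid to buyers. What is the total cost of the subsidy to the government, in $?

Government outlay = $2320.5.

Before the subsidy: set 476 − 6P = 7P − 434 → P* = $70, Q* = 56.
With a per-unit subsidy paid to buyers, each effectively pays P − 19.5, so demand becomes Qd = 476 − 6(P − 19.5).
New equilibrium: buyers pay $59.5, sellers receive $79, Q = 119. (Wedge: Pb − Ps = −19.5.)
Outlay = t · Q = 19.5 · 119 = $2320.5.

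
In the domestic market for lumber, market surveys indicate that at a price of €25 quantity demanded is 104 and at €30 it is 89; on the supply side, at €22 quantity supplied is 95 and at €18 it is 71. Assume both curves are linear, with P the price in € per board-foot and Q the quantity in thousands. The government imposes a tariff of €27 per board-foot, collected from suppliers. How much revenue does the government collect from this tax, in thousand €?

Demand slope: (89 − 104)/(30 − 25) = -3, so Qd = 179 − 3P.
Supply slope: (71 − 95)/(18 − 22) = 6, so Qs = 6P − 37.
Before the tax: set 179 − 3P = 6P − 37 → P* = €24, Q* = 107.
With the tax collected from suppliers, supply shifts: Qs = 6(P − 27) − 37.
Solving gives Q = 53 with buyers paying €42 and suppliers receiving €15 (the €27 wedge).
Revenue = t · Q = 27 · 53 = €1431.

Tax revenue = €1431 thousand.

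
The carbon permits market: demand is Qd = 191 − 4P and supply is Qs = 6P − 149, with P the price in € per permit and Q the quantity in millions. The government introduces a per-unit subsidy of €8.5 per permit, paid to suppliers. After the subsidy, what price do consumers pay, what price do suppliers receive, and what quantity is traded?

Without the subsidy, 191 − 4P = 6P − 149 gives 10P = 340, so P* = €34 and Q* = 55.
With a per-unit subsidy paid to suppliers, each receives P + 8.5 per unit sold, so supply becomes Qs = 6(P + 8.5) − 149.
New equilibrium: consumers pay €28.9, suppliers receive €37.4, Q = 75.4. (Wedge: Pb − Ps = −8.5.)

Consumers pay €28.9; suppliers receive €37.4; quantity = 75.4.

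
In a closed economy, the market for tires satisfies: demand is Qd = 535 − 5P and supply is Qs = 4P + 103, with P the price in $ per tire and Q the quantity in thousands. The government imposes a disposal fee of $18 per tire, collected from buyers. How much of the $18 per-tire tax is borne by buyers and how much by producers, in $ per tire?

Without the tax, 535 − 5P = 4P + 103 gives 9P = 432, so P* = $48 and Q* = 295.
With the tax collected from buyers, demand (in seller-price terms) shifts: Qd = 535 − 5(P + 18).
New equilibrium: buyers pay $56, producers receive $38, Q = 255. (Wedge: Pb − Ps = 18.)
Burden on buyers: $8; on producers: $10. (They sum to $18.)
The less price-elastic side of the market bears the larger share of a per-unit tax.

Buyers bear $8 per tire; producers bear $10 per tire.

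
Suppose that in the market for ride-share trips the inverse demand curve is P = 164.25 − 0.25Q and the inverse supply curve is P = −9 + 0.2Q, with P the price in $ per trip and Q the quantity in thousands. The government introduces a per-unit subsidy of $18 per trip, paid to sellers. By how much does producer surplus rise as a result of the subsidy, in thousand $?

Inverting to Q(P) form: Qd = 657 − 4P; Qs = 5P + 45.
Without the subsidy, 657 − 4P = 5P + 45 gives 9P = 612, so P* = $68 and Q* = 385.
With a per-unit subsidy paid to sellers, each receives P + 18 per unit sold, so supply becomes Qs = 5(P + 18) + 45.
Solving gives Q = 425 with buyers paying $58 and sellers receiving $76 (the $18 wedge).
ΔPS is the trapezoid between Q = 425 and Q = 385 of height $8: ½ · (385 + 425) · 8 = $3240.

Producer surplus rises by $3240 thousand.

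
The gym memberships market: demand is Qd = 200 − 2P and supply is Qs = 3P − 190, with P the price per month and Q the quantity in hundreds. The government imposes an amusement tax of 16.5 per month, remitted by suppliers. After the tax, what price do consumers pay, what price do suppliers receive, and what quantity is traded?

Without the tax, 200 − 2P = 3P − 190 gives 5P = 390, so P* = 78 and Q* = 44.
With the tax collected from suppliers, supply shifts: Qs = 3(P − 16.5) − 190.
New equilibrium: consumers pay 87.9, suppliers receive 71.4, Q = 24.2. (Wedge: Pb − Ps = 16.5.)

Consumers pay 87.9; suppliers receive 71.4; quantity = 24.2.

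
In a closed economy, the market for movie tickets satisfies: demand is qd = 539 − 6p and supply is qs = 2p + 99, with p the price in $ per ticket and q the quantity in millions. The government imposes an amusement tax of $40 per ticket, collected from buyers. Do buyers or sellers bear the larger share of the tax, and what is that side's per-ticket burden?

Sellers bear the larger share: $30 per ticket.

Without the tax, 539 − 6p = 2p + 99 gives 8p = 440, so p* = $55 and q* = 209.
With the tax collected from buyers, demand (in seller-price terms) shifts: qd = 539 − 6(p + 40).
New equilibrium: buyers pay $65, sellers receive $25, q = 149. (Wedge: pb − ps = 40.)
Per-ticket burden: buyers $10, sellers $30.
Sellers take the larger share because supply is less price-elastic here (demand slope 6 vs supply slope 2).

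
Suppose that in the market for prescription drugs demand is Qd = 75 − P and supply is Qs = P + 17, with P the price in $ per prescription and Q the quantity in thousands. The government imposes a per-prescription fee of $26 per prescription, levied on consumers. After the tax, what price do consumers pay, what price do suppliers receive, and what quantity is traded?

Without the tax, 75 − P = P + 17 gives 2P = 58, so P* = $29 and Q* = 46.
With the tax collected from consumers, demand (in seller-price terms) shifts: Qd = 75 − (P + 26).
New equilibrium: consumers pay $42, suppliers receive $16, Q = 33. (Wedge: Pb − Ps = 26.)

Consumers pay $42; suppliers receive $16; quantity = 33.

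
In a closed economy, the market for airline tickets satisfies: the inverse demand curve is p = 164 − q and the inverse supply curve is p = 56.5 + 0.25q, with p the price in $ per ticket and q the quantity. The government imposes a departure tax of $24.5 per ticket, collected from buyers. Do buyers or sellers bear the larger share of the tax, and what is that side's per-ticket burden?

Rewrite in direct form: qd = 164 − p and qs = 4p − 226.
Without the tax, 164 − p = 4p − 226 gives 5p = 390, so p* = $78 and q* = 86.
With the tax collected from buyers, demand (in seller-price terms) shifts: qd = 164 − (p + 24.5).
Solving gives q = 66.4 with buyers paying $97.6 and sellers receiving $73.1 (the $24.5 wedge).
Per-ticket burden: buyers $19.6, sellers $4.9.
Buyers take the larger share because demand is less price-elastic here (demand slope 1 vs supply slope 4).
The less price-elastic side of the market bears the larger share of a per-unit tax.

Buyers bear the larger share: $19.6 per ticket.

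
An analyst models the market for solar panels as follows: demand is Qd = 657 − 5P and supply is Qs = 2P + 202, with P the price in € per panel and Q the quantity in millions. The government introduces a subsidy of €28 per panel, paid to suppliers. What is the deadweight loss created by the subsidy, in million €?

Deadweight loss = €560 million.

Before the subsidy: set 657 − 5P = 2P + 202 → P* = €65, Q* = 332.
With a per-unit subsidy paid to suppliers, each receives P + 28 per unit sold, so supply becomes Qs = 2(P + 28) + 202.
New equilibrium: consumers pay €57, suppliers receive €85, Q = 372. (Wedge: Pb − Ps = −28.)
Quantity rises by |ΔQ| = |332 − 372| = 40.
DWL = ½ · t · |ΔQ| = ½ · 28 · 40 = €560.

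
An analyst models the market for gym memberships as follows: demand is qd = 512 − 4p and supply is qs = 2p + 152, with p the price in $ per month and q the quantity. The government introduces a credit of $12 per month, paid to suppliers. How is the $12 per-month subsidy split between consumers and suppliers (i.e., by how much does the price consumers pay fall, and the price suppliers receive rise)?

Before the subsidy: set 512 − 4p = 2p + 152 → p* = $60, q* = 272.
With a per-unit subsidy paid to suppliers, each receives p + 12 per unit sold, so supply becomes qs = 2(p + 12) + 152.
Solving gives q = 288 with consumers paying $56 and suppliers receiving $68 (the $12 wedge).
Gain to consumers: $4; to suppliers: $8. (They sum to $12.)

Consumers gain $4 per month; suppliers gain $8 per month.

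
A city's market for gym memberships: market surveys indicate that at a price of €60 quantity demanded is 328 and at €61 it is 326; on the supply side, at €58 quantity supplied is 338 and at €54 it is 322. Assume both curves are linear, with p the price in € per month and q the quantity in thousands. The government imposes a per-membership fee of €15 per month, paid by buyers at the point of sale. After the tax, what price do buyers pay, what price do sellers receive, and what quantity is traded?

Buyers pay €67; sellers receive €52; quantity = 314.

Demand slope: (326 − 328)/(61 − 60) = -2, so qd = 448 − 2p.
Supply slope: (322 − 338)/(54 − 58) = 4, so qs = 4p + 106.
Without the tax, 448 − 2p = 4p + 106 gives 6p = 342, so p* = €57 and q* = 334.
With the tax collected from buyers, demand (in seller-price terms) shifts: qd = 448 − 2(p + 15).
Solving gives q = 314 with buyers paying €67 and sellers receiving €52 (the €15 wedge).
The less price-elastic side of the market bears the larger share of a per-unit tax.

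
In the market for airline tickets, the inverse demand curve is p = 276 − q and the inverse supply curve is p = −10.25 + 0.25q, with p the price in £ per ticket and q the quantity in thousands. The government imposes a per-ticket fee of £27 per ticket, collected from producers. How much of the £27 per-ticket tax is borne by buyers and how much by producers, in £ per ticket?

Buyers bear £21.6 per ticket; producers bear £5.4 per ticket.

Inverting to q(p) form: qd = 276 − p; qs = 4p + 41.
Before the tax: set 276 − p = 4p + 41 → p* = £47, q* = 229.
With the tax collected from producers, supply shifts: qs = 4(p − 27) + 41.
New equilibrium: buyers pay £68.6, producers receive £41.6, q = 207.4. (Wedge: pb − ps = 27.)
Burden on buyers: £21.6; on producers: £5.4. (They sum to £27.)
The less price-elastic side of the market bears the larger share of a per-unit tax.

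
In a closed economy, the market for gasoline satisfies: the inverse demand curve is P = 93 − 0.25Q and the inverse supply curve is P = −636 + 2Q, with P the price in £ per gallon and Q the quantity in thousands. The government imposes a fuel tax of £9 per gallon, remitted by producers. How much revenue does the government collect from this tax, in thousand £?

Tax revenue = £2880 thousand.

Inverting to Q(P) form: Qd = 372 − 4P; Qs = 0.5P + 318.
Before the tax: set 372 − 4P = 0.5P + 318 → P* = £12, Q* = 324.
With the tax collected from producers, supply shifts: Qs = 0.5(P − 9) + 318.
Solving gives Q = 320 with buyers paying £13 and producers receiving £4 (the £9 wedge).
Revenue = t · Q = 9 · 320 = £2880.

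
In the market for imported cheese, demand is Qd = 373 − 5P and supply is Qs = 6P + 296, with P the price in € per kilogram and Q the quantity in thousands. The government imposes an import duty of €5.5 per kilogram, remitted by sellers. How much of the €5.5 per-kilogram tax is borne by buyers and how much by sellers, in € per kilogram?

Without the tax, 373 − 5P = 6P + 296 gives 11P = 77, so P* = €7 and Q* = 338.
With the tax collected from sellers, supply shifts: Qs = 6(P − 5.5) + 296.
New equilibrium: buyers pay €10, sellers receive €4.5, Q = 323. (Wedge: Pb − Ps = 5.5.)
Burden on buyers: €3; on sellers: €2.5. (They sum to €5.5.)
The less price-elastic side of the market bears the larger share of a per-unit tax.

Buyers bear €3 per kilogram; sellers bear €2.5 per kilogram.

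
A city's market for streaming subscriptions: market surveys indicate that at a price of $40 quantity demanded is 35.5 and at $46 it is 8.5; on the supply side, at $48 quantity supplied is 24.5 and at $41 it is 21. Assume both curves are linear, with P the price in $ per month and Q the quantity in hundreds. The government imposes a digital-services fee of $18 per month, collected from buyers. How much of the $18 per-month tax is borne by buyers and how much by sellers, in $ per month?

Demand slope: (8.5 − 35.5)/(46 − 40) = -4.5, so Qd = 215.5 − 4.5P.
Supply slope: (21 − 24.5)/(41 − 48) = 0.5, so Qs = 0.5P + 0.5.
Before the tax: set 215.5 − 4.5P = 0.5P + 0.5 → P* = $43, Q* = 22.
With the tax collected from buyers, demand (in seller-price terms) shifts: Qd = 215.5 − 4.5(P + 18).
Solving gives Q = 13.9 with buyers paying $44.8 and sellers receiving $26.8 (the $18 wedge).
Burden on buyers: $1.8; on sellers: $16.2. (They sum to $18.)
The less price-elastic side of the market bears the larger share of a per-unit tax.

Buyers bear $1.8 per month; sellers bear $16.2 per month.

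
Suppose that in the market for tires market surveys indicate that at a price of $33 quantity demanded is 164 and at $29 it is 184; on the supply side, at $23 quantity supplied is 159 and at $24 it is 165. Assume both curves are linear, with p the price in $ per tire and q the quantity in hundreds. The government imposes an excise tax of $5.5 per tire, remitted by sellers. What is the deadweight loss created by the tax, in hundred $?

Demand slope: (184 − 164)/(29 − 33) = -5, so qd = 329 − 5p.
Supply slope: (165 − 159)/(24 − 23) = 6, so qs = 6p + 21.
Before the tax: set 329 − 5p = 6p + 21 → p* = $28, q* = 189.
With the tax collected from sellers, supply shifts: qs = 6(p − 5.5) + 21.
Solving gives q = 174 with consumers paying $31 and sellers receiving $25.5 (the $5.5 wedge).
Quantity falls by |ΔQ| = |189 − 174| = 15.
DWL = ½ · t · |ΔQ| = ½ · 5.5 · 15 = $41.25.

Deadweight loss = $41.25 hundred.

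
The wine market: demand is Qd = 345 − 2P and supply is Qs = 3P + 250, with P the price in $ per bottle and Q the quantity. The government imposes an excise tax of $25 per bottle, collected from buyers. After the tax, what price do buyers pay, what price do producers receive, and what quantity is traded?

Buyers pay $34; producers receive $9; quantity = 277.

Before the tax: set 345 − 2P = 3P + 250 → P* = $19, Q* = 307.
With the tax collected from buyers, demand (in seller-price terms) shifts: Qd = 345 − 2(P + 25).
Solving gives Q = 277 with buyers paying $34 and producers receiving $9 (the $25 wedge).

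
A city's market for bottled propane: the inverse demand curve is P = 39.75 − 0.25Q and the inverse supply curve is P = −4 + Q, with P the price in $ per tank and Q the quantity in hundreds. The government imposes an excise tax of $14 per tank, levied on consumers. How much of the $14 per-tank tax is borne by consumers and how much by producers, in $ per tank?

Consumers bear $2.8 per tank; producers bear $11.2 per tank.

Rewrite in direct form: Qd = 159 − 4P and Qs = P + 4.
Without the tax, 159 − 4P = P + 4 gives 5P = 155, so P* = $31 and Q* = 35.
With the tax collected from consumers, demand (in seller-price terms) shifts: Qd = 159 − 4(P + 14).
New equilibrium: consumers pay $33.8, producers receive $19.8, Q = 23.8. (Wedge: Pb − Ps = 14.)
Burden on consumers: $2.8; on producers: $11.2. (They sum to $14.)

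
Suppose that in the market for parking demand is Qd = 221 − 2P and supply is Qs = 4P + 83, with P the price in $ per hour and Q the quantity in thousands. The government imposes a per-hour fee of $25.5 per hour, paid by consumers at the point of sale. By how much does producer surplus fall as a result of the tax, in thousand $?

Producer surplus falls by $1343 thousand.

Without the tax, 221 − 2P = 4P + 83 gives 6P = 138, so P* = $23 and Q* = 175.
With the tax collected from consumers, demand (in seller-price terms) shifts: Qd = 221 − 2(P + 25.5).
Solving gives Q = 141 with consumers paying $40 and sellers receiving $14.5 (the $25.5 wedge).
ΔPS is the trapezoid between Q = 141 and Q = 175 of height $8.5: ½ · (175 + 141) · 8.5 = $1343.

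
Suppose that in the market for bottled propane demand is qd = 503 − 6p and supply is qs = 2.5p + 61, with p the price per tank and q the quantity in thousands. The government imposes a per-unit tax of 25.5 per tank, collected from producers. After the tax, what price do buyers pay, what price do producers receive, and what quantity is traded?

Without the tax, 503 − 6p = 2.5p + 61 gives 8.5p = 442, so p* = 52 and q* = 191.
With the tax collected from producers, supply shifts: qs = 2.5(p − 25.5) + 61.
New equilibrium: buyers pay 59.5, producers receive 34, q = 146. (Wedge: pb − ps = 25.5.)
The less price-elastic side of the market bears the larger share of a per-unit tax.

Buyers pay 59.5; producers receive 34; quantity = 146.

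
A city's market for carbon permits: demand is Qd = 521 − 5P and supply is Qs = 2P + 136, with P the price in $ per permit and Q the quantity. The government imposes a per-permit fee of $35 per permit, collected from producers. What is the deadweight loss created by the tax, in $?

Deadweight loss = $875.

Without the tax, 521 − 5P = 2P + 136 gives 7P = 385, so P* = $55 and Q* = 246.
With the tax collected from producers, supply shifts: Qs = 2(P − 35) + 136.
Solving gives Q = 196 with buyers paying $65 and producers receiving $30 (the $35 wedge).
Quantity falls by |ΔQ| = |246 − 196| = 50.
DWL = ½ · t · |ΔQ| = ½ · 35 · 50 = $875.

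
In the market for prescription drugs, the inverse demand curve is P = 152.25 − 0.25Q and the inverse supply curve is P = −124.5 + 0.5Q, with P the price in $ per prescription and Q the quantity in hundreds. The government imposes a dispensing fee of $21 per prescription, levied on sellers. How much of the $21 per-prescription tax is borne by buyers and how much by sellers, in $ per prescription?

Rewrite in direct form: Qd = 609 − 4P and Qs = 2P + 249.
Without the tax, 609 − 4P = 2P + 249 gives 6P = 360, so P* = $60 and Q* = 369.
With the tax collected from sellers, supply shifts: Qs = 2(P − 21) + 249.
New equilibrium: buyers pay $67, sellers receive $46, Q = 341. (Wedge: Pb − Ps = 21.)
Burden on buyers: $7; on sellers: $14. (They sum to $21.)

Buyers bear $7 per prescription; sellers bear $14 per prescription.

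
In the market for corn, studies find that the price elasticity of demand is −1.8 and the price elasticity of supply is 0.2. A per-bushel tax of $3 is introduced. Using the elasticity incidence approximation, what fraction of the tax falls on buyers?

Buyers' share ≈ 0.1.

Incidence ratio: buyers' share ≈ εs / (εs + |εd|) = 0.2 / (0.2 + 1.8) = 0.1.
Supply is the less elastic side, so buyers bear the smaller share.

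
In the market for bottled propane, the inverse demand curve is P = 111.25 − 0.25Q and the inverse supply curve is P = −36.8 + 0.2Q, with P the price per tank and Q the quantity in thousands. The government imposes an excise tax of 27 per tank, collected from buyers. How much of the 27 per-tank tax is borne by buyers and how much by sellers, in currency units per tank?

Inverting to Q(P) form: Qd = 445 − 4P; Qs = 5P + 184.
Before the tax: set 445 − 4P = 5P + 184 → P* = 29, Q* = 329.
With the tax collected from buyers, demand (in seller-price terms) shifts: Qd = 445 − 4(P + 27).
New equilibrium: buyers pay 44, sellers receive 17, Q = 269. (Wedge: Pb − Ps = 27.)
Burden on buyers: 15; on sellers: 12. (They sum to 27.)

Buyers bear 15 per tank; sellers bear 12 per tank.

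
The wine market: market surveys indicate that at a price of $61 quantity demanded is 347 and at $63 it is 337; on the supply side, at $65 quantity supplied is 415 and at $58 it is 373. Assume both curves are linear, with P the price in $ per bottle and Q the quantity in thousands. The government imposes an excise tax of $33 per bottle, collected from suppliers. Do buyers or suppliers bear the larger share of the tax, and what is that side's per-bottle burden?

Buyers bear the larger share: $18 per bottle.

Demand slope: (337 − 347)/(63 − 61) = -5, so Qd = 652 − 5P.
Supply slope: (373 − 415)/(58 − 65) = 6, so Qs = 6P + 25.
Without the tax, 652 − 5P = 6P + 25 gives 11P = 627, so P* = $57 and Q* = 367.
With the tax collected from suppliers, supply shifts: Qs = 6(P − 33) + 25.
New equilibrium: buyers pay $75, suppliers receive $42, Q = 277. (Wedge: Pb − Ps = 33.)
Per-bottle burden: buyers $18, suppliers $15.
Buyers take the larger share because demand is less price-elastic here (demand slope 5 vs supply slope 6).
The less price-elastic side of the market bears the larger share of a per-unit tax.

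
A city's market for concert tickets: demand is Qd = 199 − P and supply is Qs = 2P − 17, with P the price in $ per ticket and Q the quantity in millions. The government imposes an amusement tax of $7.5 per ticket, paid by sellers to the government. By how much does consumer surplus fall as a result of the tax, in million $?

Consumer surplus falls by $622.5 million.

Without the tax, 199 − P = 2P − 17 gives 3P = 216, so P* = $72 and Q* = 127.
With the tax collected from sellers, supply shifts: Qs = 2(P − 7.5) − 17.
New equilibrium: buyers pay $77, sellers receive $69.5, Q = 122. (Wedge: Pb − Ps = 7.5.)
ΔCS is the trapezoid between Q = 122 and Q = 127 of height $5: ½ · (127 + 122) · 5 = $622.5.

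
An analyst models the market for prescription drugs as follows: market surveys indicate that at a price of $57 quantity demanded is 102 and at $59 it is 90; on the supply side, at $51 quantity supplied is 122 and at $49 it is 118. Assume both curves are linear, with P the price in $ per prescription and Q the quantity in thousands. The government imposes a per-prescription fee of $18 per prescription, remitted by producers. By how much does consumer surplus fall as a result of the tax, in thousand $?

Consumer surplus falls by $506.25 thousand.

Demand slope: (90 − 102)/(59 − 57) = -6, so Qd = 444 − 6P.
Supply slope: (118 − 122)/(49 − 51) = 2, so Qs = 2P + 20.
Before the tax: set 444 − 6P = 2P + 20 → P* = $53, Q* = 126.
With the tax collected from producers, supply shifts: Qs = 2(P − 18) + 20.
New equilibrium: buyers pay $57.5, producers receive $39.5, Q = 99. (Wedge: Pb − Ps = 18.)
ΔCS is the trapezoid between Q = 99 and Q = 126 of height $4.5: ½ · (126 + 99) · 4.5 = $506.25.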